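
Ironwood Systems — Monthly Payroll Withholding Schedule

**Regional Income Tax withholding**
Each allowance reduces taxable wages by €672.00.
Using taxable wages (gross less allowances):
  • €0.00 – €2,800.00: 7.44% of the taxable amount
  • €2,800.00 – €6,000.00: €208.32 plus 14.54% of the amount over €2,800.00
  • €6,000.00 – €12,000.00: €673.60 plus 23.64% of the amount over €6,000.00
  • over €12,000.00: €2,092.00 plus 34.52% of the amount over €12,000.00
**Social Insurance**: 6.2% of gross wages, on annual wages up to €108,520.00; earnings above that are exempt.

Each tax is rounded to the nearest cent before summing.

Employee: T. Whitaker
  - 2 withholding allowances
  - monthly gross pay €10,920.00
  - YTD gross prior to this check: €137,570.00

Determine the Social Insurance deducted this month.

€0.00

Social Insurance: YTD €137,570.00 ≥ cap €108,520.00 → €0.00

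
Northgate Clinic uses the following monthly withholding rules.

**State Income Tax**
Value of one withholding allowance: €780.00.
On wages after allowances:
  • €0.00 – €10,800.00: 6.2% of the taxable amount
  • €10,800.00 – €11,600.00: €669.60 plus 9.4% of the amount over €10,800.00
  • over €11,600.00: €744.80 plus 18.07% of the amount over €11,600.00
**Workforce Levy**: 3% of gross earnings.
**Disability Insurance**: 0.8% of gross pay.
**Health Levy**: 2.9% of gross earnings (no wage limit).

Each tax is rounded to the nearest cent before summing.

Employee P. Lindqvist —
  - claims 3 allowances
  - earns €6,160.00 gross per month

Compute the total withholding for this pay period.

€649.56

State Income Tax: taxable = €6,160.00 − 3×€780.00 = €3,820.00
  6.2% × €3,820.00 = €236.84
Workforce Levy: 3% × €6,160.00 = €184.80
Disability Insurance: 0.8% × €6,160.00 = €49.28
Health Levy: 2.9% × €6,160.00 = €178.64
Total: €236.84 + €184.80 + €49.28 + €178.64 = €649.56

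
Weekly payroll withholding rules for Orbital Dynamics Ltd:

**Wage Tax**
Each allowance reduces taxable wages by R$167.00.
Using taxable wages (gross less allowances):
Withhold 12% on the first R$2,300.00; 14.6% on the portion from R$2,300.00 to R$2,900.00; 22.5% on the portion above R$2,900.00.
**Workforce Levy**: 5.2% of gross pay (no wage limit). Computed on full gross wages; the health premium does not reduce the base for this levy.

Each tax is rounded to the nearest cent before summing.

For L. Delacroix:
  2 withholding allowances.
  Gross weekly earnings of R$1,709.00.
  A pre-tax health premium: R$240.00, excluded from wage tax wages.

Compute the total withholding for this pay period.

R$225.07

Wage Tax: taxable = R$1,709.00 − R$240.00 − 2×R$167.00 = R$1,135.00
  12% × R$1,135.00 = R$136.20
Workforce Levy: 5.2% × R$1,709.00 = R$88.87
Total: R$136.20 + R$88.87 = R$225.07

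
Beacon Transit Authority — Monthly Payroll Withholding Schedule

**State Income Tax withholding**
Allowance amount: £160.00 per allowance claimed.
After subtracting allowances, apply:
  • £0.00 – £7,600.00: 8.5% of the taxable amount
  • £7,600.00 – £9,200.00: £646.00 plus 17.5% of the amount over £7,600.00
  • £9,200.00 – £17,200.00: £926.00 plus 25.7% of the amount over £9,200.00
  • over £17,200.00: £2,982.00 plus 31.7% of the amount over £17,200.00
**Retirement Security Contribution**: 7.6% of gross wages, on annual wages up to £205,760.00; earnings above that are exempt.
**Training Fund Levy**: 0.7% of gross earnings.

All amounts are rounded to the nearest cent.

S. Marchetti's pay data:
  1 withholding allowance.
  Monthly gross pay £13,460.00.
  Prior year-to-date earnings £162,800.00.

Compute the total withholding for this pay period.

£3,096.88

State Income Tax: taxable = £13,460.00 − 1×£160.00 = £13,300.00
  £926.00 + 25.7% × (£13,300.00 − £9,200.00) = £926.00 + 25.7% × £4,100.00 = £1,979.70
Retirement Security Contribution: 7.6% × £13,460.00 = £1,022.96
Training Fund Levy: 0.7% × £13,460.00 = £94.22
Total: £1,979.70 + £1,022.96 + £94.22 = £3,096.88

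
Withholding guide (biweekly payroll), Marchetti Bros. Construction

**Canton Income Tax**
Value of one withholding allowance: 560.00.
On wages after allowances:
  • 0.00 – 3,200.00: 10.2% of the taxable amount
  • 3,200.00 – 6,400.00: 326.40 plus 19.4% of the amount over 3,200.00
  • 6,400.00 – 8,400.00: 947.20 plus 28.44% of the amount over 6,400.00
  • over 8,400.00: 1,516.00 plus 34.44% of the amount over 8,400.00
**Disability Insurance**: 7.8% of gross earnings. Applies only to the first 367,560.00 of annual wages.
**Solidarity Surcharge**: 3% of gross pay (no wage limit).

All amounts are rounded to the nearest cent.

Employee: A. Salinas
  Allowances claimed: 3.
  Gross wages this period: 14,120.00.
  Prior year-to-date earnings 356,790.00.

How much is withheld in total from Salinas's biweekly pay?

Canton Income Tax: taxable = 14,120.00 − 3×560.00 = 12,440.00
  1,516.00 + 34.44% × (12,440.00 − 8,400.00) = 1,516.00 + 34.44% × 4,040.00 = 2,907.38
Disability Insurance: cap 367,560.00 − YTD 356,790.00 = 10,770.00 subject; 7.8% × 10,770.00 = 840.06
Solidarity Surcharge: 3% × 14,120.00 = 423.60
Total: 2,907.38 + 840.06 + 423.60 = 4,171.04

4,171.04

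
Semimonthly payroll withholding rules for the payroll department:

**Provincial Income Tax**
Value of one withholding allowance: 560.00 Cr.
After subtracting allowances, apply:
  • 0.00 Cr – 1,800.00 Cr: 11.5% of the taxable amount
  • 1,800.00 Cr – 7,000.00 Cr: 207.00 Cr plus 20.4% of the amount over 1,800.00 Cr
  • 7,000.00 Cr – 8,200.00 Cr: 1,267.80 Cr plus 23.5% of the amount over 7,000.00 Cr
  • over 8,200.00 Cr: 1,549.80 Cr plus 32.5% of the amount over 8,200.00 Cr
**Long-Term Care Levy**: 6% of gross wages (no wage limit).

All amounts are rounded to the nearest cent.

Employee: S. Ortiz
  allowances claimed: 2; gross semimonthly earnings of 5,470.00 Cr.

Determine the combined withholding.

1,055.40 Cr

Provincial Income Tax: taxable = 5,470.00 Cr − 2×560.00 Cr = 4,350.00 Cr
  207.00 Cr + 20.4% × (4,350.00 Cr − 1,800.00 Cr) = 207.00 Cr + 20.4% × 2,550.00 Cr = 727.20 Cr
Long-Term Care Levy: 6% × 5,470.00 Cr = 328.20 Cr
Total: 727.20 Cr + 328.20 Cr = 1,055.40 Cr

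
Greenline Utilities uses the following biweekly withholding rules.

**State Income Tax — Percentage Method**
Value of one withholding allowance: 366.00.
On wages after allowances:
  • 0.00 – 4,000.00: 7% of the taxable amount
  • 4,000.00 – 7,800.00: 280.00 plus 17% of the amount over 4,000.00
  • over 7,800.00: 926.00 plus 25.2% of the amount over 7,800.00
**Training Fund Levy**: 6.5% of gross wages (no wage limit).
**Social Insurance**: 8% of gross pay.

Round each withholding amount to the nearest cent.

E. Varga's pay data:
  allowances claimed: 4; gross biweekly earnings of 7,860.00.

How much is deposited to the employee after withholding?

State Income Tax: taxable = 7,860.00 − 4×366.00 = 6,396.00
  280.00 + 17% × (6,396.00 − 4,000.00) = 280.00 + 17% × 2,396.00 = 687.32
Training Fund Levy: 6.5% × 7,860.00 = 510.90
Social Insurance: 8% × 7,860.00 = 628.80
Total withheld: 687.32 + 510.90 + 628.80 = 1,827.02
Net pay: 7,860.00 − 1,827.02 = 6,032.98

6,032.98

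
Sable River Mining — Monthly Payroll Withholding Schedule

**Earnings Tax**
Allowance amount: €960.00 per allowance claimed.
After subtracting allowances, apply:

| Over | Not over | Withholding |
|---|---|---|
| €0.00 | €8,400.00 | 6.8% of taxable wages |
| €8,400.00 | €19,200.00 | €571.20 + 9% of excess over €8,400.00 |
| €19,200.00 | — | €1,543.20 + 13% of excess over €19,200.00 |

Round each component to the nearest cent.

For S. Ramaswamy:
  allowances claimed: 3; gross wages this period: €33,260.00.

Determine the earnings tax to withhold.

Earnings Tax: taxable = €33,260.00 − 3×€960.00 = €30,380.00
  €1,543.20 + 13% × (€30,380.00 − €19,200.00) = €1,543.20 + 13% × €11,180.00 = €2,996.60

€2,996.60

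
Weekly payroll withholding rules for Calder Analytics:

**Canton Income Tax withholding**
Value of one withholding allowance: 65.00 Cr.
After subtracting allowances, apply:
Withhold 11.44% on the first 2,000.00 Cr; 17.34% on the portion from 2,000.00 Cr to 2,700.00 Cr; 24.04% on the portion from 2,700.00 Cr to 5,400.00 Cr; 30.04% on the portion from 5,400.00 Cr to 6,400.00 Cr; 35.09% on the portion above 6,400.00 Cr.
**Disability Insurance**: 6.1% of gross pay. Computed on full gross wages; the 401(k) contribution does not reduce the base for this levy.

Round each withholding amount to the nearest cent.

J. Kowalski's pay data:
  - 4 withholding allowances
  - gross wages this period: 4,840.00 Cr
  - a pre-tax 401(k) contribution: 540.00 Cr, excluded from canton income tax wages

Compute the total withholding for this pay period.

967.56 Cr

Canton Income Tax: taxable = 4,840.00 Cr − 540.00 Cr − 4×65.00 Cr = 4,040.00 Cr
  350.18 Cr + 24.04% × (4,040.00 Cr − 2,700.00 Cr) = 350.18 Cr + 24.04% × 1,340.00 Cr = 672.32 Cr
Disability Insurance: 6.1% × 4,840.00 Cr = 295.24 Cr
Total: 672.32 Cr + 295.24 Cr = 967.56 Cr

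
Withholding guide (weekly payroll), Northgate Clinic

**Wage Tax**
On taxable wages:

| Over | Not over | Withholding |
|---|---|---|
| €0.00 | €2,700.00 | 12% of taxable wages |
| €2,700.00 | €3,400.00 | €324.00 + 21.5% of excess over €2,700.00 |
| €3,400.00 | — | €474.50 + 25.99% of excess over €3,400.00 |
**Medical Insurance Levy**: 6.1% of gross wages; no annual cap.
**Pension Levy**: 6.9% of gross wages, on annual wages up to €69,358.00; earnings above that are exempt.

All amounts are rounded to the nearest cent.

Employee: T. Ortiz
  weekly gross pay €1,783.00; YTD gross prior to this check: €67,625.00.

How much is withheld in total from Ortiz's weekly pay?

€442.30

Wage Tax: taxable = €1,783.00
  12% × €1,783.00 = €213.96
Medical Insurance Levy: 6.1% × €1,783.00 = €108.76
Pension Levy: cap €69,358.00 − YTD €67,625.00 = €1,733.00 subject; 6.9% × €1,733.00 = €119.58
Total: €213.96 + €108.76 + €119.58 = €442.30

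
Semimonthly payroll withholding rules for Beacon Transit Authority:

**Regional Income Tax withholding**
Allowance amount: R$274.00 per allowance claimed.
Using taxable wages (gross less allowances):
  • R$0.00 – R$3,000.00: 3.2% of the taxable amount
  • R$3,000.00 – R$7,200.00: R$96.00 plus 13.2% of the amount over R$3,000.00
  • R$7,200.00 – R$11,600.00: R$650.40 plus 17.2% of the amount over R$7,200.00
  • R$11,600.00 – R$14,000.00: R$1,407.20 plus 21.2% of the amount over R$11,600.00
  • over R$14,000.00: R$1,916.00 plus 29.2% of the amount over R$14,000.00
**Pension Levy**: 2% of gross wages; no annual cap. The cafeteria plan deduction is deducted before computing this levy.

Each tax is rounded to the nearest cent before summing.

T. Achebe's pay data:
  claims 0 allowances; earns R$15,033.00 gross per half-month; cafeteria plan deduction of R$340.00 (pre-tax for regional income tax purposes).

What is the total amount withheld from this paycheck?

R$2,412.22

Regional Income Tax: taxable = R$15,033.00 − R$340.00 = R$14,693.00
  R$1,916.00 + 29.2% × (R$14,693.00 − R$14,000.00) = R$1,916.00 + 29.2% × R$693.00 = R$2,118.36
Pension Levy: 2% × R$14,693.00 = R$293.86
Total: R$2,118.36 + R$293.86 = R$2,412.22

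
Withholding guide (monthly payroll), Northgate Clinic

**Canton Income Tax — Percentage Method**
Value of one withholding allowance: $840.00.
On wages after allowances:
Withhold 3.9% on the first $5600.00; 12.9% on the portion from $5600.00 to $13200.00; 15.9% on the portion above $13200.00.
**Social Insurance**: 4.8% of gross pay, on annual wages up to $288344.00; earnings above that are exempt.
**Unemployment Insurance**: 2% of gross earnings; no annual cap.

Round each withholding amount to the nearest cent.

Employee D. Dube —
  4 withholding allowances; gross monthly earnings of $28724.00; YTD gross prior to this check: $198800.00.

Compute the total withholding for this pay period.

Canton Income Tax: taxable = $28724.00 − 4×$840.00 = $25364.00
  $1198.80 + 15.9% × ($25364.00 − $13200.00) = $1198.80 + 15.9% × $12164.00 = $3132.88
Social Insurance: 4.8% × $28724.00 = $1378.75
Unemployment Insurance: 2% × $28724.00 = $574.48
Total: $3132.88 + $1378.75 + $574.48 = $5086.11

$5086.11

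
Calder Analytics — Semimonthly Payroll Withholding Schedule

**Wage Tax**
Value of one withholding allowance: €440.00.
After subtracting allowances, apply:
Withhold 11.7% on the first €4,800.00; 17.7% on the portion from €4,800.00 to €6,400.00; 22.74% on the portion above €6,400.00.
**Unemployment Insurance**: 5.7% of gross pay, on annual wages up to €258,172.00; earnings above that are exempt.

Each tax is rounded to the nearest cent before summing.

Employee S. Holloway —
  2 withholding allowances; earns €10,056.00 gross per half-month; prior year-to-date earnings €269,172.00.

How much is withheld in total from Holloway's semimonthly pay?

€1,476.06

Wage Tax: taxable = €10,056.00 − 2×€440.00 = €9,176.00
  €844.80 + 22.74% × (€9,176.00 − €6,400.00) = €844.80 + 22.74% × €2,776.00 = €1,476.06
Unemployment Insurance: YTD €269,172.00 ≥ cap €258,172.00 → €0.00
Total: €1,476.06 + €0.00 = €1,476.06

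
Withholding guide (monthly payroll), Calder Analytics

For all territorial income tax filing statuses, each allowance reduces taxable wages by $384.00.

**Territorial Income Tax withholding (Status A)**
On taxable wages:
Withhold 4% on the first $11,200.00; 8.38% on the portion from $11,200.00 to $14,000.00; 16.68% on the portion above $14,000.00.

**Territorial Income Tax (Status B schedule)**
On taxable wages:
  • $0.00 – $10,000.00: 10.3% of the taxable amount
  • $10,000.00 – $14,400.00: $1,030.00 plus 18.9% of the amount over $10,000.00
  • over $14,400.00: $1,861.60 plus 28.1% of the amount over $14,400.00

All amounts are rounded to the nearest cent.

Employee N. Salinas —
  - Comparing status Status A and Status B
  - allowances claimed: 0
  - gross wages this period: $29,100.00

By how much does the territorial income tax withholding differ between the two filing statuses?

Territorial Income Tax (Status A): taxable = $29,100.00
  $682.64 + 16.68% × ($29,100.00 − $14,000.00) = $682.64 + 16.68% × $15,100.00 = $3,201.32
Territorial Income Tax (Status B): taxable = $29,100.00
  $1,861.60 + 28.1% × ($29,100.00 − $14,400.00) = $1,861.60 + 28.1% × $14,700.00 = $5,992.30
Difference: |$3,201.32 − $5,992.30| = $2,790.98 (higher under Status B)

$2,790.98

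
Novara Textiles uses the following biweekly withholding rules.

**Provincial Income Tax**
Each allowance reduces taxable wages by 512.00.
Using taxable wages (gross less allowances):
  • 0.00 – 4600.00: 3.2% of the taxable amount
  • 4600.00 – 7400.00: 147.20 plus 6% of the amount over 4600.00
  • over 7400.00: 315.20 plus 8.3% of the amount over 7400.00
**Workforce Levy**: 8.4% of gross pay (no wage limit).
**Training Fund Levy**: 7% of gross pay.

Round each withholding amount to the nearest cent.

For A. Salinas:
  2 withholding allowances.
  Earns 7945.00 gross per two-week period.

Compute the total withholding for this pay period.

1509.99

Provincial Income Tax: taxable = 7945.00 − 2×512.00 = 6921.00
  147.20 + 6% × (6921.00 − 4600.00) = 147.20 + 6% × 2321.00 = 286.46
Workforce Levy: 8.4% × 7945.00 = 667.38
Training Fund Levy: 7% × 7945.00 = 556.15
Total: 286.46 + 667.38 + 556.15 = 1509.99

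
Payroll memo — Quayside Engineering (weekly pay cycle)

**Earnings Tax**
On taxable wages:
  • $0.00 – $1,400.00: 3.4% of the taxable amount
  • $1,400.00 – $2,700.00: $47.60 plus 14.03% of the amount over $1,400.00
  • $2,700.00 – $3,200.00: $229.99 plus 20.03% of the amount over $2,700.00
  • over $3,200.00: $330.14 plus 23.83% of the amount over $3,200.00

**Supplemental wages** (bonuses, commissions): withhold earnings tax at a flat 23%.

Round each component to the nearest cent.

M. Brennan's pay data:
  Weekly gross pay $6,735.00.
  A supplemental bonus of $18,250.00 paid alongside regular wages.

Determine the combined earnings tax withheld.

$5,370.03

Earnings Tax: taxable = $6,735.00
  $330.14 + 23.83% × ($6,735.00 − $3,200.00) = $330.14 + 23.83% × $3,535.00 = $1,172.53
Supplemental (23% flat on bonus): 23% × $18,250.00 = $4,197.50
Total earnings tax: $1,172.53 + $4,197.50 = $5,370.03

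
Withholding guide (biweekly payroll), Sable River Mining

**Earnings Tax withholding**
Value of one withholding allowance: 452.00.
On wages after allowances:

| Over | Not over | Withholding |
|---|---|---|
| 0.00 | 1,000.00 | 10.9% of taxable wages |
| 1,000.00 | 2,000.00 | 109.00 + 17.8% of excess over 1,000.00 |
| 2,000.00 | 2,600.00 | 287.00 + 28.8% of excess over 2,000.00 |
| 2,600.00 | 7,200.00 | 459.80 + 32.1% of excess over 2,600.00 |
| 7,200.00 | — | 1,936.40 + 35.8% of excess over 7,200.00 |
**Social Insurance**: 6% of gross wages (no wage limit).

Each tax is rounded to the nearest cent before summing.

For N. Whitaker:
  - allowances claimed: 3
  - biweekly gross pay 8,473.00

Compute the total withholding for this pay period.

Earnings Tax: taxable = 8,473.00 − 3×452.00 = 7,117.00
  459.80 + 32.1% × (7,117.00 − 2,600.00) = 459.80 + 32.1% × 4,517.00 = 1,909.76
Social Insurance: 6% × 8,473.00 = 508.38
Total: 1,909.76 + 508.38 = 2,418.14

2,418.14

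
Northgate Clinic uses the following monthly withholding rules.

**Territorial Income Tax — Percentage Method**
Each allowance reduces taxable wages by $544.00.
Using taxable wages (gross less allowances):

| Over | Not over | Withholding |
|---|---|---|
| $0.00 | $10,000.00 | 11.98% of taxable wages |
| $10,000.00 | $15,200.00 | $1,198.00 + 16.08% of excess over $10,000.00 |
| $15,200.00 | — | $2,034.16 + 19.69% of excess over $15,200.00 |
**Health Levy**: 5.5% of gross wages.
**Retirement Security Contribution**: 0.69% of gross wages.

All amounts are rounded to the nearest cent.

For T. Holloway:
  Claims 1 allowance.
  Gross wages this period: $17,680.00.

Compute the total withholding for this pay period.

Territorial Income Tax: taxable = $17,680.00 − 1×$544.00 = $17,136.00
  $2,034.16 + 19.69% × ($17,136.00 − $15,200.00) = $2,034.16 + 19.69% × $1,936.00 = $2,415.36
Health Levy: 5.5% × $17,680.00 = $972.40
Retirement Security Contribution: 0.69% × $17,680.00 = $121.99
Total: $2,415.36 + $972.40 + $121.99 = $3,509.75

$3,509.75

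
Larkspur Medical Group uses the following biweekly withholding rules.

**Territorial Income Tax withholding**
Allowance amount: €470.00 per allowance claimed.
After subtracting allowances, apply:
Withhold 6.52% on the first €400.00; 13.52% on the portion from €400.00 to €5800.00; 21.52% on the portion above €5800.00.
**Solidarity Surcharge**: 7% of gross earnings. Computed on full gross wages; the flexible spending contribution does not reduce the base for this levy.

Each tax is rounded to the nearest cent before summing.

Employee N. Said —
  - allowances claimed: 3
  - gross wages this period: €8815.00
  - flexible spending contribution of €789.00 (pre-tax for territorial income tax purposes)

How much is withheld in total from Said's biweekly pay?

Territorial Income Tax: taxable = €8815.00 − €789.00 − 3×€470.00 = €6616.00
  €756.16 + 21.52% × (€6616.00 − €5800.00) = €756.16 + 21.52% × €816.00 = €931.76
Solidarity Surcharge: 7% × €8815.00 = €617.05
Total: €931.76 + €617.05 = €1548.81

€1548.81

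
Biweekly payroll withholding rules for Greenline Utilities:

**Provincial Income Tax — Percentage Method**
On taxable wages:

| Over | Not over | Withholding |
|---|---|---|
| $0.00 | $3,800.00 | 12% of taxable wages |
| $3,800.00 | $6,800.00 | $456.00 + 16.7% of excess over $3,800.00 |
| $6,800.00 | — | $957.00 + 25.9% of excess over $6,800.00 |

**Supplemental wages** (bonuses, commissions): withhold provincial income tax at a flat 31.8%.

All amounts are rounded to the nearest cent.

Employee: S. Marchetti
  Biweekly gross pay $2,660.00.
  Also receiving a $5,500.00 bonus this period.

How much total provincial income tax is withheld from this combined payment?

Provincial Income Tax: taxable = $2,660.00
  12% × $2,660.00 = $319.20
Supplemental (31.8% flat on bonus): 31.8% × $5,500.00 = $1,749.00
Total provincial income tax: $319.20 + $1,749.00 = $2,068.20

$2,068.20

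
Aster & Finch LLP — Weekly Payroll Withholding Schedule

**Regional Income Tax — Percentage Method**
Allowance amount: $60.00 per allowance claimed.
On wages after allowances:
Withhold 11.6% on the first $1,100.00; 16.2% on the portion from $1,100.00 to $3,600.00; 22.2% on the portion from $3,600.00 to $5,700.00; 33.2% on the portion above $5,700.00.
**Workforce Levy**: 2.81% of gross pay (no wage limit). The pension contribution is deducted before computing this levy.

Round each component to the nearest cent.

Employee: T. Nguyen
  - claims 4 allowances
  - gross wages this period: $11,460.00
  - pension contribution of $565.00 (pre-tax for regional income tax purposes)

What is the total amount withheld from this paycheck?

$2,950.01

Regional Income Tax: taxable = $11,460.00 − $565.00 − 4×$60.00 = $10,655.00
  $998.80 + 33.2% × ($10,655.00 − $5,700.00) = $998.80 + 33.2% × $4,955.00 = $2,643.86
Workforce Levy: 2.81% × $10,895.00 = $306.15
Total: $2,643.86 + $306.15 = $2,950.01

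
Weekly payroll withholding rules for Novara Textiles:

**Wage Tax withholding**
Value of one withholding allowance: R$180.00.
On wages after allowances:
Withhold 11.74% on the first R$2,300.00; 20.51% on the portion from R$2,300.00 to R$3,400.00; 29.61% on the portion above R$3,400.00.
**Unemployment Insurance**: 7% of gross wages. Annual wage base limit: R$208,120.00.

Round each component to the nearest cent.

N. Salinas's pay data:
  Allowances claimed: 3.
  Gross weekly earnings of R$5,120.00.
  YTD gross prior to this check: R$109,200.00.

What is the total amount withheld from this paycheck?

Wage Tax: taxable = R$5,120.00 − 3×R$180.00 = R$4,580.00
  R$495.63 + 29.61% × (R$4,580.00 − R$3,400.00) = R$495.63 + 29.61% × R$1,180.00 = R$845.03
Unemployment Insurance: 7% × R$5,120.00 = R$358.40
Total: R$845.03 + R$358.40 = R$1,203.43

R$1,203.43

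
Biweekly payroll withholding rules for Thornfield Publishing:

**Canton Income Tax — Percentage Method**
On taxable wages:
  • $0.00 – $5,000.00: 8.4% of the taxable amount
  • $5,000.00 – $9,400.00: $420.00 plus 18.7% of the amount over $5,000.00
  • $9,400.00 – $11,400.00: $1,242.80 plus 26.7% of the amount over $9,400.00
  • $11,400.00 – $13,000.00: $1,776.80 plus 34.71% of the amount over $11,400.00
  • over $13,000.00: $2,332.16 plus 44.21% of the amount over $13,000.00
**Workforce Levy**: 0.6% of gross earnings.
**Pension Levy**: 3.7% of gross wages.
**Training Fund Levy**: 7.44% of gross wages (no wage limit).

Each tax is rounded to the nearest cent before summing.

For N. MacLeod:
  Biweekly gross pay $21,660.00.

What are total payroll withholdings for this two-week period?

Canton Income Tax: taxable = $21,660.00
  $2,332.16 + 44.21% × ($21,660.00 − $13,000.00) = $2,332.16 + 44.21% × $8,660.00 = $6,160.75
Workforce Levy: 0.6% × $21,660.00 = $129.96
Pension Levy: 3.7% × $21,660.00 = $801.42
Training Fund Levy: 7.44% × $21,660.00 = $1,611.50
Total: $6,160.75 + $129.96 + $801.42 + $1,611.50 = $8,703.63

$8,703.63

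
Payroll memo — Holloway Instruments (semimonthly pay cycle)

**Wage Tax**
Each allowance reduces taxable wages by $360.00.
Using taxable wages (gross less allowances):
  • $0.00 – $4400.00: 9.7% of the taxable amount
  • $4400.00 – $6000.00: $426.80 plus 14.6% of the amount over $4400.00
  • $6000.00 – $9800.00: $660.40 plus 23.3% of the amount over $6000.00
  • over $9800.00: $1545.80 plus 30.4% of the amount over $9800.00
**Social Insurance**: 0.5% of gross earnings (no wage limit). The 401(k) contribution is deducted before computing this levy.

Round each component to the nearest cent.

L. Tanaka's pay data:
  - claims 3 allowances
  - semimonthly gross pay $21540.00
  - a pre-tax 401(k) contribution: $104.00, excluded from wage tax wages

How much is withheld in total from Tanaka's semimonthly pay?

Wage Tax: taxable = $21540.00 − $104.00 − 3×$360.00 = $20356.00
  $1545.80 + 30.4% × ($20356.00 − $9800.00) = $1545.80 + 30.4% × $10556.00 = $4754.82
Social Insurance: 0.5% × $21436.00 = $107.18
Total: $4754.82 + $107.18 = $4862.00

$4862.00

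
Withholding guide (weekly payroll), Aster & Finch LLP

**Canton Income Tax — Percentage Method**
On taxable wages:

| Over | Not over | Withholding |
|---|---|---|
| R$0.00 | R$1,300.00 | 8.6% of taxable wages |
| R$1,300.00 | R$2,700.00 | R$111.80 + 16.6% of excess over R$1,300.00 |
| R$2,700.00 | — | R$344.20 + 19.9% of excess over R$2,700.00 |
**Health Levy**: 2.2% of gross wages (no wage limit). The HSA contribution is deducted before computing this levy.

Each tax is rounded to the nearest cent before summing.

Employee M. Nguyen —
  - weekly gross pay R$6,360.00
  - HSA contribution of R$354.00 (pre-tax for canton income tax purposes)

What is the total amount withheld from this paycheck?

Canton Income Tax: taxable = R$6,360.00 − R$354.00 = R$6,006.00
  R$344.20 + 19.9% × (R$6,006.00 − R$2,700.00) = R$344.20 + 19.9% × R$3,306.00 = R$1,002.09
Health Levy: 2.2% × R$6,006.00 = R$132.13
Total: R$1,002.09 + R$132.13 = R$1,134.22

R$1,134.22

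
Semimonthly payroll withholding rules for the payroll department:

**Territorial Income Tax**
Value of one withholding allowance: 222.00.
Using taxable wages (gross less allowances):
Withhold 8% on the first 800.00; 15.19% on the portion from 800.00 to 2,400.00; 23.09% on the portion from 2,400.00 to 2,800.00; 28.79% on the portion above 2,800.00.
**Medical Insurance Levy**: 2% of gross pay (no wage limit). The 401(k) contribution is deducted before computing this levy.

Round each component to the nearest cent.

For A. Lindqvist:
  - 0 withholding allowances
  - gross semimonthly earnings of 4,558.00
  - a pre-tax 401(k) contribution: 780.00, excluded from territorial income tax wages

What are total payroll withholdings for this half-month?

756.53

Territorial Income Tax: taxable = 4,558.00 − 780.00 = 3,778.00
  399.40 + 28.79% × (3,778.00 − 2,800.00) = 399.40 + 28.79% × 978.00 = 680.97
Medical Insurance Levy: 2% × 3,778.00 = 75.56
Total: 680.97 + 75.56 = 756.53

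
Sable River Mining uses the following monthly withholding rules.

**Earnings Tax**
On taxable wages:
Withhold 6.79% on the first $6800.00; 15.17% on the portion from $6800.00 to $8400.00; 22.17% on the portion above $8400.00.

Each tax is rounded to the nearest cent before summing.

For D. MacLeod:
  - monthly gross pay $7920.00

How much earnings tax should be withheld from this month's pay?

Earnings Tax: taxable = $7920.00
  $461.72 + 15.17% × ($7920.00 − $6800.00) = $461.72 + 15.17% × $1120.00 = $631.62

$631.62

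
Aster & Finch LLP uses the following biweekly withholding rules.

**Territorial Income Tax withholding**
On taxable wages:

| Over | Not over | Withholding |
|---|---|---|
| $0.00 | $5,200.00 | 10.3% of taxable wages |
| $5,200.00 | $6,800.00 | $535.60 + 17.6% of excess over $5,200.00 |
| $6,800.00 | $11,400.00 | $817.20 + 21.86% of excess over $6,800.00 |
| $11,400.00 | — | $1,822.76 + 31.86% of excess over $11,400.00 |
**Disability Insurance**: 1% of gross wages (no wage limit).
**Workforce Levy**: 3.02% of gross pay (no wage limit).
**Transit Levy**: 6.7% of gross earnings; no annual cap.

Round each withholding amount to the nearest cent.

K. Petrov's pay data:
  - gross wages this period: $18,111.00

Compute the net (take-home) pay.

$12,208.62

Territorial Income Tax: taxable = $18,111.00
  $1,822.76 + 31.86% × ($18,111.00 − $11,400.00) = $1,822.76 + 31.86% × $6,711.00 = $3,960.88
Disability Insurance: 1% × $18,111.00 = $181.11
Workforce Levy: 3.02% × $18,111.00 = $546.95
Transit Levy: 6.7% × $18,111.00 = $1,213.44
Total withheld: $3,960.88 + $181.11 + $546.95 + $1,213.44 = $5,902.38
Net pay: $18,111.00 − $5,902.38 = $12,208.62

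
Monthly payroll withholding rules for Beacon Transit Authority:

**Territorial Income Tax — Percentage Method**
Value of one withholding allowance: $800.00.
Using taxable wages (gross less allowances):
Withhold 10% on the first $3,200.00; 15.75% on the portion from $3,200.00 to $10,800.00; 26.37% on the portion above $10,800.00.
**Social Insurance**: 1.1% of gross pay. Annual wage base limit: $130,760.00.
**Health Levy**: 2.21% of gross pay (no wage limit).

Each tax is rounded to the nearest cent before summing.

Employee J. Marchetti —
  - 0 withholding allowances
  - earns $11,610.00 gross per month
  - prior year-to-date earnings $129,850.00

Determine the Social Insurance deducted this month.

$10.01

Social Insurance: cap $130,760.00 − YTD $129,850.00 = $910.00 subject; 1.1% × $910.00 = $10.01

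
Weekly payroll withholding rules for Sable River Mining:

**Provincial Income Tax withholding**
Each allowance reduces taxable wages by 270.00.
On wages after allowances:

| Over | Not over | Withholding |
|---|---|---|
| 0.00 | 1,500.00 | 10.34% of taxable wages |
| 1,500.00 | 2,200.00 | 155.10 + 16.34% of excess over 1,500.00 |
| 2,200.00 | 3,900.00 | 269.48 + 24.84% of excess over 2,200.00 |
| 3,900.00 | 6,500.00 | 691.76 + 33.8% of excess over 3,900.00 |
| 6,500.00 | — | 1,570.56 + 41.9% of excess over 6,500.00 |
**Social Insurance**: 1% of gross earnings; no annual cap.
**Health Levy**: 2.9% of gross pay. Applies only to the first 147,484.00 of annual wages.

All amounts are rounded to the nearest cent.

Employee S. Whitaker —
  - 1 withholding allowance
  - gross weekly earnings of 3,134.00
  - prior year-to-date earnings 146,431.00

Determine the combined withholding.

496.30

Provincial Income Tax: taxable = 3,134.00 − 1×270.00 = 2,864.00
  269.48 + 24.84% × (2,864.00 − 2,200.00) = 269.48 + 24.84% × 664.00 = 434.42
Social Insurance: 1% × 3,134.00 = 31.34
Health Levy: cap 147,484.00 − YTD 146,431.00 = 1,053.00 subject; 2.9% × 1,053.00 = 30.54
Total: 434.42 + 31.34 + 30.54 = 496.30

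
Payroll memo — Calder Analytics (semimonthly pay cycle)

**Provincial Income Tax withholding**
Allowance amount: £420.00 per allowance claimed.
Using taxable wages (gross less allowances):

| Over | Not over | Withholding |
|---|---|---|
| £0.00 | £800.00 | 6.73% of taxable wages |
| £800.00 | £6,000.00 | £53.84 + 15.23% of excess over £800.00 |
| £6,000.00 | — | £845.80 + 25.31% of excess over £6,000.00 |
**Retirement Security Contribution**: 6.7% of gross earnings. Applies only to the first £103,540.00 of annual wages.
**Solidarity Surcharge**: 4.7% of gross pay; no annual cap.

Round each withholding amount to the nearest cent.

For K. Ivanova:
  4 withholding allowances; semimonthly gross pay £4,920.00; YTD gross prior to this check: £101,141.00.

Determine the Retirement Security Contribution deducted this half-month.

£160.73

Retirement Security Contribution: cap £103,540.00 − YTD £101,141.00 = £2,399.00 subject; 6.7% × £2,399.00 = £160.73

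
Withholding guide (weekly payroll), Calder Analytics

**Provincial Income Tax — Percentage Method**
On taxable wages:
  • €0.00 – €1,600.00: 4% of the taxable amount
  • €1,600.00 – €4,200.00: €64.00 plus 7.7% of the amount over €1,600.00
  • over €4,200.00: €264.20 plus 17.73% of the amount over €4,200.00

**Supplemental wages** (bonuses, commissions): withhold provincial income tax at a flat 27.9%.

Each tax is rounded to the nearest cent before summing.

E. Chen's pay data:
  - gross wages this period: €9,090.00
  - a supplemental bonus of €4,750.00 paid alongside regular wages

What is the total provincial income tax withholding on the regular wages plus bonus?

Provincial Income Tax: taxable = €9,090.00
  €264.20 + 17.73% × (€9,090.00 − €4,200.00) = €264.20 + 17.73% × €4,890.00 = €1,131.20
Supplemental (27.9% flat on bonus): 27.9% × €4,750.00 = €1,325.25
Total provincial income tax: €1,131.20 + €1,325.25 = €2,456.45

€2,456.45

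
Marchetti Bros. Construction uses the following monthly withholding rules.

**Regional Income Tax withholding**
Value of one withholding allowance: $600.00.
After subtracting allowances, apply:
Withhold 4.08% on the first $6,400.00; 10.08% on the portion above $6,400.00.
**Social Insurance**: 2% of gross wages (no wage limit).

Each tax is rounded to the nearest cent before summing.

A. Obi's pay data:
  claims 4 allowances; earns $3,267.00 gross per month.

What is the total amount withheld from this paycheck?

Regional Income Tax: taxable = $3,267.00 − 4×$600.00 = $867.00
  4.08% × $867.00 = $35.37
Social Insurance: 2% × $3,267.00 = $65.34
Total: $35.37 + $65.34 = $100.71

$100.71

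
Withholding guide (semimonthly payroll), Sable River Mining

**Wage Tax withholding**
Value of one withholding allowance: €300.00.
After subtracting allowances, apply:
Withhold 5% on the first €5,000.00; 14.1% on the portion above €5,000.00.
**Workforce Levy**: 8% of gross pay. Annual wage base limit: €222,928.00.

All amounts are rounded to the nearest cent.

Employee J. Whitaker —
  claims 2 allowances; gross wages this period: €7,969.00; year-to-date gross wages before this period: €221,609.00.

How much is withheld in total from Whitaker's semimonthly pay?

€689.55

Wage Tax: taxable = €7,969.00 − 2×€300.00 = €7,369.00
  €250.00 + 14.1% × (€7,369.00 − €5,000.00) = €250.00 + 14.1% × €2,369.00 = €584.03
Workforce Levy: cap €222,928.00 − YTD €221,609.00 = €1,319.00 subject; 8% × €1,319.00 = €105.52
Total: €584.03 + €105.52 = €689.55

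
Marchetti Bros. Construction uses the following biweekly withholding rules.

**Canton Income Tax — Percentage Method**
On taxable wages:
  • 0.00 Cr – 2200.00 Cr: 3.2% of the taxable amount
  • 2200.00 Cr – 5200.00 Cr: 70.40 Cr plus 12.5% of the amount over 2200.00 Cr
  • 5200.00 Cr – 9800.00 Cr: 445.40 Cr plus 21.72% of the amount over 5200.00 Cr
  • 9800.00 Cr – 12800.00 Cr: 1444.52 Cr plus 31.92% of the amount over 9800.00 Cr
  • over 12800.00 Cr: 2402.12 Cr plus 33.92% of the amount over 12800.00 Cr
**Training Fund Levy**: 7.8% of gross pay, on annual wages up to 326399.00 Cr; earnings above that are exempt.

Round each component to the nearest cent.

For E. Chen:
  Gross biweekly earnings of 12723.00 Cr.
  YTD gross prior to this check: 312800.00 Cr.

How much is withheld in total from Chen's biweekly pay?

3369.93 Cr

Canton Income Tax: taxable = 12723.00 Cr
  1444.52 Cr + 31.92% × (12723.00 Cr − 9800.00 Cr) = 1444.52 Cr + 31.92% × 2923.00 Cr = 2377.54 Cr
Training Fund Levy: 7.8% × 12723.00 Cr = 992.39 Cr
Total: 2377.54 Cr + 992.39 Cr = 3369.93 Cr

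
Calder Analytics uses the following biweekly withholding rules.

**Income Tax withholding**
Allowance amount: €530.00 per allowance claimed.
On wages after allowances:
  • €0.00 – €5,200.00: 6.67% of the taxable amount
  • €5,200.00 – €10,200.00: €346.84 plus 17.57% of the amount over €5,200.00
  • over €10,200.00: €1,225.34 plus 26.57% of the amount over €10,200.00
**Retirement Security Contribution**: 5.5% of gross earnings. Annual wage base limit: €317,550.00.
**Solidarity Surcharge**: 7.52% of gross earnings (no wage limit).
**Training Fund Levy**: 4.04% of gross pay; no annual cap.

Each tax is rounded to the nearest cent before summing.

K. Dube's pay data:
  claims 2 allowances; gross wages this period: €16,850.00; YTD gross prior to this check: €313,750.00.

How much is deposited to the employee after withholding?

Income Tax: taxable = €16,850.00 − 2×€530.00 = €15,790.00
  €1,225.34 + 26.57% × (€15,790.00 − €10,200.00) = €1,225.34 + 26.57% × €5,590.00 = €2,710.60
Retirement Security Contribution: cap €317,550.00 − YTD €313,750.00 = €3,800.00 subject; 5.5% × €3,800.00 = €209.00
Solidarity Surcharge: 7.52% × €16,850.00 = €1,267.12
Training Fund Levy: 4.04% × €16,850.00 = €680.74
Total withheld: €2,710.60 + €209.00 + €1,267.12 + €680.74 = €4,867.46
Net pay: €16,850.00 − €4,867.46 = €11,982.54

€11,982.54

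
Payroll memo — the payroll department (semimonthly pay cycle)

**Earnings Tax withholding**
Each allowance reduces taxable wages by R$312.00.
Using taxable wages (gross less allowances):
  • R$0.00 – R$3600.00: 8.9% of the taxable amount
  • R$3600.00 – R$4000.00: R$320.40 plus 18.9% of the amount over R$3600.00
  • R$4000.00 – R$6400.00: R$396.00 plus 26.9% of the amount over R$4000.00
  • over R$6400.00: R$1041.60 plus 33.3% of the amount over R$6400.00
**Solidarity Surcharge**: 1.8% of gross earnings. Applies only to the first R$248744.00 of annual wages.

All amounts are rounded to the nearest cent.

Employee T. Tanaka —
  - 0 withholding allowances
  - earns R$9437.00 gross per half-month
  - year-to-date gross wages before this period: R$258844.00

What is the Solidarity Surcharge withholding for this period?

Solidarity Surcharge: YTD R$258844.00 ≥ cap R$248744.00 → R$0.00

R$0.00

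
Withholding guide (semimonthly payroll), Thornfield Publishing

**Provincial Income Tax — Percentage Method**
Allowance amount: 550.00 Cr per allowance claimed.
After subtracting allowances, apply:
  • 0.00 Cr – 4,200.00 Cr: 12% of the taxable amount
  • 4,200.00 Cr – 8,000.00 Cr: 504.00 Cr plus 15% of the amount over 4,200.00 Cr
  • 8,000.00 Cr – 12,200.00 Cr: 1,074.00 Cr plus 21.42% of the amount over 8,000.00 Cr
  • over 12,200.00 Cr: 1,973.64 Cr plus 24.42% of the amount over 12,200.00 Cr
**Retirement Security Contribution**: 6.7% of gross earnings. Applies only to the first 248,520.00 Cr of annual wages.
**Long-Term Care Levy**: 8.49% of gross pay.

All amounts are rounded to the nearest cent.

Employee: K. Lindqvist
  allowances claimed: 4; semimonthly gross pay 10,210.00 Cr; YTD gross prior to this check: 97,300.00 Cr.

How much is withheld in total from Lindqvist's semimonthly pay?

2,627.04 Cr

Provincial Income Tax: taxable = 10,210.00 Cr − 4×550.00 Cr = 8,010.00 Cr
  1,074.00 Cr + 21.42% × (8,010.00 Cr − 8,000.00 Cr) = 1,074.00 Cr + 21.42% × 10.00 Cr = 1,076.14 Cr
Retirement Security Contribution: 6.7% × 10,210.00 Cr = 684.07 Cr
Long-Term Care Levy: 8.49% × 10,210.00 Cr = 866.83 Cr
Total: 1,076.14 Cr + 684.07 Cr + 866.83 Cr = 2,627.04 Cr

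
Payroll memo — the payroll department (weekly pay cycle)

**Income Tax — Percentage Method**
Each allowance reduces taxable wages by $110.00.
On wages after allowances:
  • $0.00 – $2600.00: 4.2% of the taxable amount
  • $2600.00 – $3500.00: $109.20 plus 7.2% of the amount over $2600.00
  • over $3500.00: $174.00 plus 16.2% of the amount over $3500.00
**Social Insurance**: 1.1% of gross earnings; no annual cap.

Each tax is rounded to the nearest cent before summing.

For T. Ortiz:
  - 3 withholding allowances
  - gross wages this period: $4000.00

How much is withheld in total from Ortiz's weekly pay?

Income Tax: taxable = $4000.00 − 3×$110.00 = $3670.00
  $174.00 + 16.2% × ($3670.00 − $3500.00) = $174.00 + 16.2% × $170.00 = $201.54
Social Insurance: 1.1% × $4000.00 = $44.00
Total: $201.54 + $44.00 = $245.54

$245.54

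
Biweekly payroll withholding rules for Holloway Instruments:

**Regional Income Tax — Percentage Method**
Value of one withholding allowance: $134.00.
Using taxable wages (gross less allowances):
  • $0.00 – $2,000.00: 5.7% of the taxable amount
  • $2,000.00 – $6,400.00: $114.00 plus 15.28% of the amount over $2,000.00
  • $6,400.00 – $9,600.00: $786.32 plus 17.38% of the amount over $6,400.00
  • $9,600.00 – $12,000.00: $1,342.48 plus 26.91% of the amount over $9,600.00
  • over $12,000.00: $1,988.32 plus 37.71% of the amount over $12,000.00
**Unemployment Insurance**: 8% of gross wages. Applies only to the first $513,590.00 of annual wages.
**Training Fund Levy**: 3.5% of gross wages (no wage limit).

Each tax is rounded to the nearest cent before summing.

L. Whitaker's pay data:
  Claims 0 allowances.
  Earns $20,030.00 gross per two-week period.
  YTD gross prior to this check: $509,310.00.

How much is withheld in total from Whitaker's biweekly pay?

$6,059.88

Regional Income Tax: taxable = $20,030.00
  $1,988.32 + 37.71% × ($20,030.00 − $12,000.00) = $1,988.32 + 37.71% × $8,030.00 = $5,016.43
Unemployment Insurance: cap $513,590.00 − YTD $509,310.00 = $4,280.00 subject; 8% × $4,280.00 = $342.40
Training Fund Levy: 3.5% × $20,030.00 = $701.05
Total: $5,016.43 + $342.40 + $701.05 = $6,059.88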